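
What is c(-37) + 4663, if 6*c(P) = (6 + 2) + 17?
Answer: 28003/6 ≈ 4667.2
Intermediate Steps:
c(P) = 25/6 (c(P) = ((6 + 2) + 17)/6 = (8 + 17)/6 = (⅙)*25 = 25/6)
c(-37) + 4663 = 25/6 + 4663 = 28003/6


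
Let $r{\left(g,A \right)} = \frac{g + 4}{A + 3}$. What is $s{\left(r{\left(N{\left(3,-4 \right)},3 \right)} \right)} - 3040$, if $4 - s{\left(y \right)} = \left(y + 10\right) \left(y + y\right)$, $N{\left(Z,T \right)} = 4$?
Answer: $- \frac{27596}{9} \approx -3066.2$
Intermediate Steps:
$r{\left(g,A \right)} = \frac{4 + g}{3 + A}$
$s{\left(y \right)} = 4 - 2 y \left(10 + y\right)$ ($s{\left(y \right)} = 4 - \left(y + 10\right) \left(y + y\right) = 4 - \left(10 + y\right) 2 y = 4 - 2 y \left(10 + y\right)$)
$s{\left(r{\left(N{\left(3,-4 \right)},3 \right)} \right)} - 3040 = \left(4 - 20 \frac{4 + 4}{3 + 3} - 2 \left(\frac{4 + 4}{3 + 3}\right)^{2}\right) - 3040 = \left(4 - 20 \cdot \frac{1}{6} \cdot 8 - 2 \left(\frac{1}{6} \cdot 8\right)^{2}\right) - 3040 = \left(4 - \frac{80}{3} - 2 \left(\frac{4}{3}\right)^{2}\right) - 3040 = \left(4 - \frac{80}{3} - \frac{32}{9}\right) - 3040 = - \frac{236}{9} - 3040 = - \frac{27596}{9}$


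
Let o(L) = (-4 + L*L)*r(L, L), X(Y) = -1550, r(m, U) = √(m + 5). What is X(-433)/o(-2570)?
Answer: 155*I*√285/564718608 ≈ 4.6336e-6*I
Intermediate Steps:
r(m, U) = √(5 + m)
o(L) = √(5 + L)*(-4 + L²) (o(L) = (-4 + L*L)*√(5 + L) = (-4 + L²)*√(5 + L) = √(5 + L)*(-4 + L²))
X(-433)/o(-2570) = -1550*1/((-4 + (-2570)²)*√(5 - 2570)) = -1550*(-I*√285/(855*(-4 + 6604900))) = -1550*(-I*√285/5647186080) = -(-155)*I*√285/564718608 = 155*I*√285/564718608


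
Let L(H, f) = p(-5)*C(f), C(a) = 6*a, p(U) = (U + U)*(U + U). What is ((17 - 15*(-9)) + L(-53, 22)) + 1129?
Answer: 14481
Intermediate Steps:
p(U) = 4*U² (p(U) = (2*U)*(2*U) = 4*U²)
L(H, f) = 600*f (L(H, f) = (4*(-5)²)*(6*f) = (4*25)*(6*f) = 100*(6*f) = 600*f)
((17 - 15*(-9)) + L(-53, 22)) + 1129 = ((17 - 15*(-9)) + 600*22) + 1129 = ((17 + 135) + 13200) + 1129 = (152 + 13200) + 1129 = 13352 + 1129 = 14481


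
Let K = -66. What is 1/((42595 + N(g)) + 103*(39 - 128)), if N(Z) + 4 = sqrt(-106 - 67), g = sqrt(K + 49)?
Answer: 33424/1117163949 - I*sqrt(173)/1117163949 ≈ 2.9919e-5 - 1.1774e-8*I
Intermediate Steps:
g = I*sqrt(17) (g = sqrt(-66 + 49) = sqrt(-17) = I*sqrt(17) ≈ 4.1231*I)
N(Z) = -4 + I*sqrt(173) (N(Z) = -4 + sqrt(-106 - 67) = -4 + sqrt(-173) = -4 + I*sqrt(173))
1/((42595 + N(g)) + 103*(39 - 128)) = 1/((42595 + (-4 + I*sqrt(173))) + 103*(39 - 128)) = 1/((42591 + I*sqrt(173)) + 103*(-89)) = 1/((42591 + I*sqrt(173)) - 9167) = 1/(33424 + I*sqrt(173))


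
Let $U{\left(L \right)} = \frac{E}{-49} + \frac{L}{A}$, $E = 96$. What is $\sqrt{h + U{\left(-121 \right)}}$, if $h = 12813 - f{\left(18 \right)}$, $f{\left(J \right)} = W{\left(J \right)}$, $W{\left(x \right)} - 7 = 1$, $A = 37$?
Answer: $\frac{4 \sqrt{53663838}}{259} \approx 113.14$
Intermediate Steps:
$W{\left(x \right)} = 8$ ($W{\left(x \right)} = 7 + 1 = 8$)
$f{\left(J \right)} = 8$
$U{\left(L \right)} = - \frac{96}{49} + \frac{L}{37}$ ($U{\left(L \right)} = \frac{96}{-49} + \frac{L}{37} = 96 \left(- \frac{1}{49}\right) + L \frac{1}{37} = - \frac{96}{49} + \frac{L}{37}$)
$h = 12805$ ($h = 12813 - 8 = 12805$)
$\sqrt{h + U{\left(-121 \right)}} = \sqrt{12805 + \left(- \frac{96}{49} + \frac{1}{37} \left(-121\right)\right)} = \sqrt{12805 - \frac{9481}{1813}} = \sqrt{\frac{23205984}{1813}} = \frac{4 \sqrt{53663838}}{259}$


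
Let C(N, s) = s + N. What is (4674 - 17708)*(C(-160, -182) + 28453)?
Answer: -366398774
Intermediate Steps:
C(N, s) = N + s
(4674 - 17708)*(C(-160, -182) + 28453) = (4674 - 17708)*((-160 - 182) + 28453) = -13034*(-342 + 28453) = -13034*28111 = -366398774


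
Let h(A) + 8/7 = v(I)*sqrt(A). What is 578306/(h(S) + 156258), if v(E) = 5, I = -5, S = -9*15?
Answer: 260461742548/70376131187 - 25003230*I*sqrt(15)/70376131187 ≈ 3.701 - 0.001376*I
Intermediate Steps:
S = -135
h(A) = -8/7 + 5*sqrt(A)
578306/(h(S) + 156258) = 578306/((-8/7 + 5*sqrt(-135)) + 156258) = 578306/((-8/7 + 5*(3*I*sqrt(15))) + 156258) = 578306/((-8/7 + 15*I*sqrt(15)) + 156258) = 578306/(1093798/7 + 15*I*sqrt(15))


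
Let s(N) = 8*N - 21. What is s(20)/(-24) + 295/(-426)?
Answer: -3683/568 ≈ -6.4842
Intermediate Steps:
s(N) = -21 + 8*N
s(20)/(-24) + 295/(-426) = (-21 + 8*20)/(-24) + 295/(-426) = (-21 + 160)*(-1/24) + 295*(-1/426) = 139*(-1/24) - 295/426 = -139/24 - 295/426 = -3683/568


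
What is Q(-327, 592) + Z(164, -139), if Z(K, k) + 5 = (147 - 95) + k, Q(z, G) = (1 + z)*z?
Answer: 106510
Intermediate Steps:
Q(z, G) = z*(1 + z)
Z(K, k) = 47 + k (Z(K, k) = -5 + ((147 - 95) + k) = -5 + (52 + k) = 47 + k)
Q(-327, 592) + Z(164, -139) = -327*(1 - 327) + (47 - 139) = -327*(-326) - 92 = 106602 - 92 = 106510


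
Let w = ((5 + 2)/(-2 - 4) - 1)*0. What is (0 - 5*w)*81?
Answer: 0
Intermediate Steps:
w = 0 (w = (7/(-6) - 1)*0 = (7*(-⅙) - 1)*0 = (-7/6 - 1)*0 = -13/6*0 = 0)
(0 - 5*w)*81 = (0 - 5*0)*81 = (0 + 0)*81 = 0*81 = 0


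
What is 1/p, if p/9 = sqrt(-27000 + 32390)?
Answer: sqrt(110)/6930 ≈ 0.0015134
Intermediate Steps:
p = 63*sqrt(110) (p = 9*sqrt(-27000 + 32390) = 9*sqrt(5390) = 9*(7*sqrt(110)) = 63*sqrt(110) ≈ 660.75)
1/p = 1/(63*sqrt(110)) = sqrt(110)/6930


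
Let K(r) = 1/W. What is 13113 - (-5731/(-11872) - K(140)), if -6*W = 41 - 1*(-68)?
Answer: 16968155513/1294048 ≈ 13112.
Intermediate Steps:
W = -109/6 (W = -(41 - 1*(-68))/6 = -(41 + 68)/6 = -⅙*109 = -109/6 ≈ -18.167)
K(r) = -6/109 (K(r) = 1/(-109/6) = -6/109)
13113 - (-5731/(-11872) - K(140)) = 13113 - (-5731/(-11872) - 1*(-6/109)) = 13113 - (-5731*(-1/11872) + 6/109) = 13113 - (5731/11872 + 6/109) = 13113 - 1*695911/1294048 = 13113 - 695911/1294048 = 16968155513/1294048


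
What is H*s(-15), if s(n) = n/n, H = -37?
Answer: -37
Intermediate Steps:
s(n) = 1
H*s(-15) = -37*1 = -37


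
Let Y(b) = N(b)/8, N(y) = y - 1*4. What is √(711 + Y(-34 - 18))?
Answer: 8*√11 ≈ 26.533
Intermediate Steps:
N(y) = -4 + y (N(y) = y - 4 = -4 + y)
Y(b) = -½ + b/8 (Y(b) = (-4 + b)/8 = (-4 + b)*(⅛) = -½ + b/8)
√(711 + Y(-34 - 18)) = √(711 + (-½ + (-34 - 18)/8)) = √(711 + (-½ + (⅛)*(-52))) = √(711 + (-½ - 13/2)) = √(711 - 7) = √704 = 8*√11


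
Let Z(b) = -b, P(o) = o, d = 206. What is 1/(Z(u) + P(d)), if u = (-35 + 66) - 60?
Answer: 1/235 ≈ 0.0042553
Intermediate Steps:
u = -29 (u = 31 - 60 = -29)
1/(Z(u) + P(d)) = 1/(-1*(-29) + 206) = 1/(29 + 206) = 1/235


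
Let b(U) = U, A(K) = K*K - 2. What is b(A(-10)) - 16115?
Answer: -16017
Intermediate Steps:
A(K) = -2 + K² (A(K) = K² - 2 = -2 + K²)
b(A(-10)) - 16115 = (-2 + (-10)²) - 16115 = (-2 + 100) - 16115 = 98 - 16115 = -16017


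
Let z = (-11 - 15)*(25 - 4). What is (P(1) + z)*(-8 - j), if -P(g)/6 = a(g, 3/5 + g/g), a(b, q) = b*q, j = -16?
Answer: -22224/5 ≈ -4444.8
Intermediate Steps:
z = -546 (z = -26*21 = -546)
P(g) = -48*g/5 (P(g) = -6*g*(3/5 + g/g) = -6*g*(3*(⅕) + 1) = -6*g*(⅗ + 1) = -6*g*8/5 = -48*g/5)
(P(1) + z)*(-8 - j) = (-48/5*1 - 546)*(-8 - 1*(-16)) = (-48/5 - 546)*(-8 + 16) = -2778/5*8 = -22224/5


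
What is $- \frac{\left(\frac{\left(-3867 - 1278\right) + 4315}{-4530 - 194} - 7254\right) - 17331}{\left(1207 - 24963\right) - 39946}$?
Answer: $- \frac{58069355}{150464124} \approx -0.38593$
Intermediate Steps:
$- \frac{\left(\frac{\left(-3867 - 1278\right) + 4315}{-4530 - 194} - 7254\right) - 17331}{\left(1207 - 24963\right) - 39946} = - \frac{\left(\frac{\left(-3867 - 1278\right) + 4315}{-4724} - 7254\right) - 17331}{\left(1207 - 24963\right) - 39946} = - \frac{\left(\left(-5145 + 4315\right) \left(- \frac{1}{4724}\right) - 7254\right) - 17331}{-23756 - 39946} = - \frac{\left(\left(-830\right) \left(- \frac{1}{4724}\right) - 7254\right) - 17331}{-63702} = - \frac{\left(\left(\frac{415}{2362} - 7254\right) - 17331\right) \left(-1\right)}{63702} = - \frac{\left(- \frac{17133533}{2362} - 17331\right) \left(-1\right)}{63702} = - \frac{\left(-58069355\right) \left(-1\right)}{2362 \cdot 63702} = \left(-1\right) \frac{58069355}{150464124} = - \frac{58069355}{150464124}$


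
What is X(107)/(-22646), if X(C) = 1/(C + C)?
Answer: -1/4846244 ≈ -2.0635e-7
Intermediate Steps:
X(C) = 1/(2*C)
X(107)/(-22646) = ((½)/107)/(-22646) = ((½)*(1/107))*(-1/22646) = (1/214)*(-1/22646) = -1/4846244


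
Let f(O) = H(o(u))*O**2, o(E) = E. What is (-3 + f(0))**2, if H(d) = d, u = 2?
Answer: 9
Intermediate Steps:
f(O) = 2*O**2
(-3 + f(0))**2 = (-3 + 2*0**2)**2 = (-3 + 2*0)**2 = (-3 + 0)**2 = (-3)**2 = 9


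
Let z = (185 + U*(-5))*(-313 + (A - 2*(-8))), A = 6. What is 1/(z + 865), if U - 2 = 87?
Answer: 1/76525 ≈ 1.3068e-5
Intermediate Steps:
U = 89 (U = 2 + 87 = 89)
z = 75660 (z = (185 + 89*(-5))*(-313 + (6 - 2*(-8))) = (185 - 445)*(-313 + (6 + 16)) = -260*(-313 + 22) = -260*(-291) = 75660)
1/(z + 865) = 1/(75660 + 865) = 1/76525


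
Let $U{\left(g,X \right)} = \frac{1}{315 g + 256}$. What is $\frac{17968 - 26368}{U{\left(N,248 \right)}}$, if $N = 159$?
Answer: $-422864400$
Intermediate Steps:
$U{\left(g,X \right)} = \frac{1}{256 + 315 g}$
$\frac{17968 - 26368}{U{\left(N,248 \right)}} = \frac{17968 - 26368}{\frac{1}{256 + 315 \cdot 159}} = \frac{17968 - 26368}{\frac{1}{256 + 50085}} = - \frac{8400}{\frac{1}{50341}} = - 8400 \frac{1}{\frac{1}{50341}} = \left(-8400\right) 50341 = -422864400$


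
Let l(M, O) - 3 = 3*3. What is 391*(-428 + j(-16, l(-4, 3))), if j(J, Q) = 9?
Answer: -163829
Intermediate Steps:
l(M, O) = 12 (l(M, O) = 3 + 3*3 = 3 + 9 = 12)
391*(-428 + j(-16, l(-4, 3))) = 391*(-428 + 9) = 391*(-419) = -163829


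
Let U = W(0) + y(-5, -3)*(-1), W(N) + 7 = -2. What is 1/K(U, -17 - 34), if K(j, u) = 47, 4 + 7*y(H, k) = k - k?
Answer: 1/47 ≈ 0.021277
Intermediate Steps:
y(H, k) = -4/7 (y(H, k) = -4/7 + (k - k)/7 = -4/7 + (⅐)*0 = -4/7 + 0 = -4/7)
W(N) = -9 (W(N) = -7 - 2 = -9)
U = -59/7 (U = -9 - 4/7*(-1) = -9 + 4/7 = -59/7 ≈ -8.4286)
1/K(U, -17 - 34) = 1/47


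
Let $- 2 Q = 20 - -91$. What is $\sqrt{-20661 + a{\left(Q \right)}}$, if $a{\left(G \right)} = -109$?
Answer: $i \sqrt{20770} \approx 144.12 i$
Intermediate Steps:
$Q = - \frac{111}{2}$ ($Q = - \frac{20 - -91}{2} = - \frac{20 + 91}{2} = \left(- \frac{1}{2}\right) 111 = - \frac{111}{2} \approx -55.5$)
$\sqrt{-20661 + a{\left(Q \right)}} = \sqrt{-20661 - 109} = \sqrt{-20770} = i \sqrt{20770}$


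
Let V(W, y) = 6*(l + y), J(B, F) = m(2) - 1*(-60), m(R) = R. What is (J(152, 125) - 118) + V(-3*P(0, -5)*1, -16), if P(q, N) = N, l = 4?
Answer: -128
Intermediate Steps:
J(B, F) = 62 (J(B, F) = 2 - 1*(-60) = 2 + 60 = 62)
V(W, y) = 24 + 6*y (V(W, y) = 6*(4 + y) = 24 + 6*y)
(J(152, 125) - 118) + V(-3*P(0, -5)*1, -16) = (62 - 118) + (24 + 6*(-16)) = -56 + (24 - 96) = -56 - 72 = -128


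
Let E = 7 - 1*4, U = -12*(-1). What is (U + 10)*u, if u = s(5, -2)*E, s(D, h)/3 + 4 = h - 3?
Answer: -1782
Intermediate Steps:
s(D, h) = -21 + 3*h (s(D, h) = -12 + 3*(h - 3) = -12 + 3*(-3 + h) = -12 + (-9 + 3*h) = -21 + 3*h)
U = 12
E = 3 (E = 7 - 4 = 3)
u = -81 (u = (-21 + 3*(-2))*3 = (-21 - 6)*3 = -27*3 = -81)
(U + 10)*u = (12 + 10)*(-81) = 22*(-81) = -1782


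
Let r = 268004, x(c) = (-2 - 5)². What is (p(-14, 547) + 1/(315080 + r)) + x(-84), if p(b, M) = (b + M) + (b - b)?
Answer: 339354889/583084 ≈ 582.00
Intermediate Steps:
x(c) = 49 (x(c) = (-7)² = 49)
p(b, M) = M + b (p(b, M) = (M + b) + 0 = M + b)
(p(-14, 547) + 1/(315080 + r)) + x(-84) = ((547 - 14) + 1/(315080 + 268004)) + 49 = (533 + 1/583084) + 49 = 310783773/583084 + 49 = 339354889/583084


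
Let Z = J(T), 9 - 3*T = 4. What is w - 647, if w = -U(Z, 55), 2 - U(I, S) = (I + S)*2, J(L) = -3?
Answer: -545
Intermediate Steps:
T = 5/3 (T = 3 - 1/3*4 = 3 - 4/3 = 5/3 ≈ 1.6667)
Z = -3
U(I, S) = 2 - 2*I - 2*S (U(I, S) = 2 - (I + S)*2 = 2 - (2*I + 2*S) = 2 + (-2*I - 2*S) = 2 - 2*I - 2*S)
w = 102 (w = -(2 - 2*(-3) - 2*55) = -(2 + 6 - 110) = -1*(-102) = 102)
w - 647 = 102 - 647 = -545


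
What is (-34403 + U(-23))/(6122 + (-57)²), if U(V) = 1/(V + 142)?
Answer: -4093956/1115149 ≈ -3.6712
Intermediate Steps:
U(V) = 1/(142 + V)
(-34403 + U(-23))/(6122 + (-57)²) = (-34403 + 1/(142 - 23))/(6122 + (-57)²) = (-34403 + 1/119)/(6122 + 3249) = (-34403 + 1/119)/9371 = -4093956/119*1/9371 = -4093956/1115149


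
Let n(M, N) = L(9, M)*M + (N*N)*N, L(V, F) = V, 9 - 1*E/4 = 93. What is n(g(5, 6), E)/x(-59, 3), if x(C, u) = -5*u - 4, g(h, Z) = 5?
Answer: 37933011/19 ≈ 1.9965e+6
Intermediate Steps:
E = -336 (E = 36 - 4*93 = 36 - 372 = -336)
x(C, u) = -4 - 5*u
n(M, N) = N³ + 9*M (n(M, N) = 9*M + (N*N)*N = 9*M + N²*N = 9*M + N³ = N³ + 9*M)
n(g(5, 6), E)/x(-59, 3) = ((-336)³ + 9*5)/(-4 - 5*3) = (-37933056 + 45)/(-4 - 15) = -37933011/(-19) = -37933011*(-1/19) = 37933011/19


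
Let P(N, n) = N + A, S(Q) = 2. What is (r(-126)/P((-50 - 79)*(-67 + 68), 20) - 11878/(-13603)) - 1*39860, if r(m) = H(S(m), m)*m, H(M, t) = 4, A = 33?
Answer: -2168529145/54412 ≈ -39854.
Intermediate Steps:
r(m) = 4*m
P(N, n) = 33 + N (P(N, n) = N + 33 = 33 + N)
(r(-126)/P((-50 - 79)*(-67 + 68), 20) - 11878/(-13603)) - 1*39860 = ((4*(-126))/(33 + (-50 - 79)*(-67 + 68)) - 11878/(-13603)) - 1*39860 = (-504/(33 - 129*1) - 11878*(-1/13603)) - 39860 = (-504/(33 - 129) + 11878/13603) - 39860 = (-504/(-96) + 11878/13603) - 39860 = (-504*(-1/96) + 11878/13603) - 39860 = (21/4 + 11878/13603) - 39860 = 333175/54412 - 39860 = -2168529145/54412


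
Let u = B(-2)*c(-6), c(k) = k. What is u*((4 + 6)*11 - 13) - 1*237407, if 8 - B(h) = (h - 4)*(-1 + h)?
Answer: -231587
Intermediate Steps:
B(h) = 8 - (-1 + h)*(-4 + h) (B(h) = 8 - (h - 4)*(-1 + h) = 8 - (-4 + h)*(-1 + h) = 8 - (-1 + h)*(-4 + h))
u = 60 (u = (4 - 1*(-2)**2 + 5*(-2))*(-6) = (4 - 1*4 - 10)*(-6) = (4 - 4 - 10)*(-6) = -10*(-6) = 60)
u*((4 + 6)*11 - 13) - 1*237407 = 60*((4 + 6)*11 - 13) - 1*237407 = 60*(10*11 - 13) - 237407 = 60*(110 - 13) - 237407 = 60*97 - 237407 = 5820 - 237407 = -231587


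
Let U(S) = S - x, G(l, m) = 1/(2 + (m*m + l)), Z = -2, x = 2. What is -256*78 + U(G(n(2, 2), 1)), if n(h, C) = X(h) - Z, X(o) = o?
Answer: -139789/7 ≈ -19970.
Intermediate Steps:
n(h, C) = 2 + h (n(h, C) = h - 1*(-2) = h + 2 = 2 + h)
G(l, m) = 1/(2 + l + m**2) (G(l, m) = 1/(2 + (m**2 + l)) = 1/(2 + (l + m**2)) = 1/(2 + l + m**2))
U(S) = -2 + S (U(S) = S - 1*2 = S - 2 = -2 + S)
-256*78 + U(G(n(2, 2), 1)) = -256*78 + (-2 + 1/(2 + (2 + 2) + 1**2)) = -19968 + (-2 + 1/(2 + 4 + 1)) = -19968 + (-2 + 1/7) = -19968 - 13/7 = -139789/7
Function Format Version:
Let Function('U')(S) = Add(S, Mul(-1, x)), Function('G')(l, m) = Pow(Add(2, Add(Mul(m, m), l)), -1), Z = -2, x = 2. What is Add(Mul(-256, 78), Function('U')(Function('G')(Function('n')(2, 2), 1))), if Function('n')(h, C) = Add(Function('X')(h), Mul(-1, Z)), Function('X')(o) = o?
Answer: Rational(-139789, 7) ≈ -19970.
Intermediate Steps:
Function('n')(h, C) = Add(2, h) (Function('n')(h, C) = Add(h, Mul(-1, -2)) = Add(h, 2) = Add(2, h))
Function('G')(l, m) = Pow(Add(2, l, Pow(m, 2)), -1) (Function('G')(l, m) = Pow(Add(2, Add(Pow(m, 2), l)), -1) = Pow(Add(2, Add(l, Pow(m, 2))), -1) = Pow(Add(2, l, Pow(m, 2)), -1))
Function('U')(S) = Add(-2, S) (Function('U')(S) = Add(S, Mul(-1, 2)) = Add(S, -2) = Add(-2, S))
Add(Mul(-256, 78), Function('U')(Function('G')(Function('n')(2, 2), 1))) = Add(Mul(-256, 78), Add(-2, Pow(Add(2, Add(2, 2), Pow(1, 2)), -1))) = Add(-19968, Add(-2, Pow(Add(2, 4, 1), -1))) = Add(-19968, Add(-2, Pow(7, -1))) = Add(-19968, Add(-2, Rational(1, 7))) = Add(-19968, Rational(-13, 7)) = Rational(-139789, 7)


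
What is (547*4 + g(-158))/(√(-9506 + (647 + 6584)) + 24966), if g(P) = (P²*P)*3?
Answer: -295366454568/623303431 + 59153740*I*√91/623303431 ≈ -473.87 + 0.90532*I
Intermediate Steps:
g(P) = 3*P³ (g(P) = P³*3 = 3*P³)
(547*4 + g(-158))/(√(-9506 + (647 + 6584)) + 24966) = (547*4 + 3*(-158)³)/(√(-9506 + (647 + 6584)) + 24966) = (2188 + 3*(-3944312))/(√(-9506 + 7231) + 24966) = (2188 - 11832936)/(√(-2275) + 24966) = -11830748/(5*I*√91 + 24966) = -11830748/(24966 + 5*I*√91)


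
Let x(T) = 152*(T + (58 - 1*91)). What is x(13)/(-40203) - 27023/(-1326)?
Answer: 363478903/17769726 ≈ 20.455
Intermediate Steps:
x(T) = -5016 + 152*T (x(T) = 152*(T + (58 - 91)) = 152*(T - 33) = 152*(-33 + T) = -5016 + 152*T)
x(13)/(-40203) - 27023/(-1326) = (-5016 + 152*13)/(-40203) - 27023/(-1326) = (-5016 + 1976)*(-1/40203) - 27023*(-1/1326) = -3040*(-1/40203) + 27023/1326 = 3040/40203 + 27023/1326 = 363478903/17769726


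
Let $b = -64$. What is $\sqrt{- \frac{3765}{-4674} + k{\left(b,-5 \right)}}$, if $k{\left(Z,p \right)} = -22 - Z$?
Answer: $\frac{\sqrt{103904578}}{1558} \approx 6.5426$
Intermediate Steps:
$\sqrt{- \frac{3765}{-4674} + k{\left(b,-5 \right)}} = \sqrt{- \frac{3765}{-4674} - -42} = \sqrt{\left(-3765\right) \left(- \frac{1}{4674}\right) + \left(-22 + 64\right)} = \sqrt{\frac{1255}{1558} + 42} = \sqrt{\frac{66691}{1558}} = \frac{\sqrt{103904578}}{1558}$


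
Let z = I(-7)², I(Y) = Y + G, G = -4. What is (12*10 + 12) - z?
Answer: 11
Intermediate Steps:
I(Y) = -4 + Y (I(Y) = Y - 4 = -4 + Y)
z = 121 (z = (-4 - 7)² = (-11)² = 121)
(12*10 + 12) - z = (12*10 + 12) - 1*121 = (120 + 12) - 121 = 132 - 121 = 11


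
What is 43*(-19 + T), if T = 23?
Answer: 172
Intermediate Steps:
43*(-19 + T) = 43*(-19 + 23) = 43*4 = 172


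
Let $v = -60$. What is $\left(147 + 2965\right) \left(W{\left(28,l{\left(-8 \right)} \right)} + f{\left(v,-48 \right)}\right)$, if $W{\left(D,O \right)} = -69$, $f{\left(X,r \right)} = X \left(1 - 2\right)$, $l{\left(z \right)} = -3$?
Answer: $-28008$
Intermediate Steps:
$f{\left(X,r \right)} = - X$ ($f{\left(X,r \right)} = X \left(-1\right) = - X$)
$\left(147 + 2965\right) \left(W{\left(28,l{\left(-8 \right)} \right)} + f{\left(v,-48 \right)}\right) = \left(147 + 2965\right) \left(-69 - -60\right) = 3112 \left(-69 + 60\right) = 3112 \left(-9\right) = -28008$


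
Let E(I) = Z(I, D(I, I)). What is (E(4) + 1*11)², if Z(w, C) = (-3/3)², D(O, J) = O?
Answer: 144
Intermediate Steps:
Z(w, C) = 1 (Z(w, C) = (-3*⅓)² = (-1)² = 1)
E(I) = 1
(E(4) + 1*11)² = (1 + 1*11)² = (1 + 11)² = 12² = 144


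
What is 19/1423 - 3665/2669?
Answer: -5164584/3797987 ≈ -1.3598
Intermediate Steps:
19/1423 - 3665/2669 = -5164584/3797987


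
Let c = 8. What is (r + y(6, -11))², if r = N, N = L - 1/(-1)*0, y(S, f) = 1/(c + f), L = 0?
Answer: ⅑ ≈ 0.11111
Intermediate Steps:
y(S, f) = 1/(8 + f)
N = 0 (N = 0 - 1/(-1)*0 = 0 - 1*(-1)*0 = 0 + 1*0 = 0 + 0 = 0)
r = 0
(r + y(6, -11))² = (0 + 1/(8 - 11))² = (0 + 1/(-3))² = (0 - ⅓)² = (-⅓)² = ⅑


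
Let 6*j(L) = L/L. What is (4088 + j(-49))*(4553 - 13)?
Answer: 55680830/3 ≈ 1.8560e+7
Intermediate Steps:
j(L) = 1/6 (j(L) = (L/L)/6 = (1/6)*1 = 1/6)
(4088 + j(-49))*(4553 - 13) = (4088 + 1/6)*(4553 - 13) = (24529/6)*4540 = 55680830/3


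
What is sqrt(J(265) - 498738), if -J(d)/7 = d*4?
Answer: I*sqrt(506158) ≈ 711.45*I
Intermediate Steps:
J(d) = -28*d (J(d) = -7*d*4 = -28*d)
sqrt(J(265) - 498738) = sqrt(-28*265 - 498738) = sqrt(-7420 - 498738) = sqrt(-506158) = I*sqrt(506158)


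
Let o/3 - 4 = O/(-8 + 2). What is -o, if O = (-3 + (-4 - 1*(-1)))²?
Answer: 6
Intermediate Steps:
O = 36 (O = (-3 + (-4 + 1))² = (-3 - 3)² = (-6)² = 36)
o = -6 (o = 12 + 3*(36/(-8 + 2)) = 12 + 3*(36/(-6)) = 12 + 3*(-⅙*36) = 12 + 3*(-6) = 12 - 18 = -6)
-o = -1*(-6) = 6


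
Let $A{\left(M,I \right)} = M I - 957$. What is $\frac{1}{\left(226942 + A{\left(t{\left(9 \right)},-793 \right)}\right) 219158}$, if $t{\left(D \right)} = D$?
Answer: $\frac{1}{47962289984} \approx 2.085 \cdot 10^{-11}$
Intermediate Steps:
$A{\left(M,I \right)} = -957 + I M$ ($A{\left(M,I \right)} = I M - 957 = -957 + I M$)
$\frac{1}{\left(226942 + A{\left(t{\left(9 \right)},-793 \right)}\right) 219158} = \frac{1}{\left(226942 - 8094\right) 219158} = \frac{1}{226942 - 8094} \cdot \frac{1}{219158} = \frac{1}{218848} \cdot \frac{1}{219158} = \frac{1}{47962289984}$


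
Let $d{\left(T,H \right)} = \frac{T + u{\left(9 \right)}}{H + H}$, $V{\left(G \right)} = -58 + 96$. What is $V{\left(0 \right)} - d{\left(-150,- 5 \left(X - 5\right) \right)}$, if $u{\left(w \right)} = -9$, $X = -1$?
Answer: $\frac{813}{20} \approx 40.65$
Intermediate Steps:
$V{\left(G \right)} = 38$
$d{\left(T,H \right)} = \frac{-9 + T}{2 H}$ ($d{\left(T,H \right)} = \frac{T - 9}{H + H} = \frac{-9 + T}{2 H}$)
$V{\left(0 \right)} - d{\left(-150,- 5 \left(X - 5\right) \right)} = 38 - \frac{-9 - 150}{2 \left(- 5 \left(-1 - 5\right)\right)} = 38 - \frac{1}{2} \frac{1}{\left(-5\right) \left(-6\right)} \left(-159\right) = 38 - \frac{1}{2} \cdot \frac{1}{30} \left(-159\right) = 38 - - \frac{53}{20} = 38 + \frac{53}{20} = \frac{813}{20}$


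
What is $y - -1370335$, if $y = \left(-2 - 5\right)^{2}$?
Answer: $1370384$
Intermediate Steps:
$y = 49$ ($y = \left(-7\right)^{2} = 49$)
$y - -1370335 = 49 - -1370335 = 49 + 1370335 = 1370384$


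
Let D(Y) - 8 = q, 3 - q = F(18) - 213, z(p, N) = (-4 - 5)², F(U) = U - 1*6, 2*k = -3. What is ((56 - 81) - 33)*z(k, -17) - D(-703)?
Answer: -4910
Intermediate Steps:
k = -3/2 (k = (½)*(-3) = -3/2 ≈ -1.5000)
F(U) = -6 + U (F(U) = U - 6 = -6 + U)
z(p, N) = 81 (z(p, N) = (-9)² = 81)
q = 204 (q = 3 - ((-6 + 18) - 213) = 3 - (12 - 213) = 3 - 1*(-201) = 3 + 201 = 204)
D(Y) = 212 (D(Y) = 8 + 204 = 212)
((56 - 81) - 33)*z(k, -17) - D(-703) = ((56 - 81) - 33)*81 - 1*212 = (-25 - 33)*81 - 212 = -58*81 - 212 = -4698 - 212 = -4910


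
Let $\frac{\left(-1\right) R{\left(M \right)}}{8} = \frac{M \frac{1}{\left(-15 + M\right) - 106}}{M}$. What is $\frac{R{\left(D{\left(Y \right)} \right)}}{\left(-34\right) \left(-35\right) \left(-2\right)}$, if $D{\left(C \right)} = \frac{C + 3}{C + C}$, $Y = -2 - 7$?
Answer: $- \frac{3}{107695} \approx -2.7856 \cdot 10^{-5}$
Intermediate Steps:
$Y = -9$ ($Y = -2 - 7 = -9$)
$D{\left(C \right)} = \frac{3 + C}{2 C}$
$R{\left(M \right)} = - \frac{8}{-121 + M}$ ($R{\left(M \right)} = - 8 \frac{M \frac{1}{\left(-15 + M\right) - 106}}{M} = - 8 \frac{M \frac{1}{-121 + M}}{M} = - \frac{8}{-121 + M}$)
$\frac{R{\left(D{\left(Y \right)} \right)}}{\left(-34\right) \left(-35\right) \left(-2\right)} = \frac{\left(-8\right) \frac{1}{-121 + \frac{3 - 9}{2 \left(-9\right)}}}{\left(-34\right) \left(-35\right) \left(-2\right)} = \frac{\left(-8\right) \frac{1}{-121 + \frac{1}{2} \left(- \frac{1}{9}\right) \left(-6\right)}}{1190 \left(-2\right)} = \frac{\left(-8\right) \frac{1}{-121 + \frac{1}{3}}}{-2380} = - \frac{8}{- \frac{362}{3}} \left(- \frac{1}{2380}\right) = \left(-8\right) \left(- \frac{3}{362}\right) \left(- \frac{1}{2380}\right) = \frac{12}{181} \left(- \frac{1}{2380}\right) = - \frac{3}{107695}$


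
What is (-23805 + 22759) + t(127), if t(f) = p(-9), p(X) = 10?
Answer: -1036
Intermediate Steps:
t(f) = 10
(-23805 + 22759) + t(127) = (-23805 + 22759) + 10 = -1046 + 10 = -1036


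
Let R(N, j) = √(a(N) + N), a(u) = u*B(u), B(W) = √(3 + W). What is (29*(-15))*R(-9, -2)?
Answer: -1305*√(-1 - I*√6) ≈ -1183.8 + 1761.9*I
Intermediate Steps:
a(u) = u*√(3 + u)
R(N, j) = √(N + N*√(3 + N)) (R(N, j) = √(N*√(3 + N) + N) = √(N + N*√(3 + N)))
(29*(-15))*R(-9, -2) = (29*(-15))*√(-9*(1 + √(3 - 9))) = -435*3*√(-1 - √(-6)) = -435*3*√(-1 - I*√6) = -435*√(-9 - 9*I*√6)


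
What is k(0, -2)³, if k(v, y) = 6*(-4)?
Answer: -13824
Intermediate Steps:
k(v, y) = -24
k(0, -2)³ = (-24)³ = -13824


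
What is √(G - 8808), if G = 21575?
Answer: √12767 ≈ 112.99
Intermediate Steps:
√(G - 8808) = √(21575 - 8808) = √12767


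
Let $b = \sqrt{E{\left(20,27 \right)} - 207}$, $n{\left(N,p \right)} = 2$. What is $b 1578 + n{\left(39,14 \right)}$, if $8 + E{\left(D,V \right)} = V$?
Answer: $2 + 3156 i \sqrt{47} \approx 2.0 + 21636.0 i$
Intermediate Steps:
$E{\left(D,V \right)} = -8 + V$
$b = 2 i \sqrt{47}$ ($b = \sqrt{\left(-8 + 27\right) - 207} = \sqrt{19 - 207} = \sqrt{-188} = 2 i \sqrt{47} \approx 13.711 i$)
$b 1578 + n{\left(39,14 \right)} = 2 i \sqrt{47} \cdot 1578 + 2 = 3156 i \sqrt{47} + 2 = 2 + 3156 i \sqrt{47}$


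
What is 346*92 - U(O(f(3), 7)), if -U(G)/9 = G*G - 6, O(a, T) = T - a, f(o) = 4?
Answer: 31859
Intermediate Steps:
U(G) = 54 - 9*G**2 (U(G) = -9*(G*G - 6) = -9*(G**2 - 6) = -9*(-6 + G**2) = 54 - 9*G**2)
346*92 - U(O(f(3), 7)) = 346*92 - (54 - 9*(7 - 1*4)**2) = 31832 - (54 - 9*(7 - 4)**2) = 31832 - (54 - 9*3**2) = 31832 - (54 - 9*9) = 31832 - (54 - 81) = 31832 - 1*(-27) = 31832 + 27 = 31859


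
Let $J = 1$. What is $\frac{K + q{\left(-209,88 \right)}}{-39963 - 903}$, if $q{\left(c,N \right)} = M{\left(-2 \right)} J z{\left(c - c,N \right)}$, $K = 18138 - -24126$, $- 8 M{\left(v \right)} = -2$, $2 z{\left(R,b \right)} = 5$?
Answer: $- \frac{338117}{326928} \approx -1.0342$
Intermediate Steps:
$z{\left(R,b \right)} = \frac{5}{2}$ ($z{\left(R,b \right)} = \frac{1}{2} \cdot 5 = \frac{5}{2}$)
$M{\left(v \right)} = \frac{1}{4}$ ($M{\left(v \right)} = \left(- \frac{1}{8}\right) \left(-2\right) = \frac{1}{4}$)
$K = 42264$ ($K = 18138 + 24126 = 42264$)
$q{\left(c,N \right)} = \frac{5}{8}$ ($q{\left(c,N \right)} = \frac{1}{4} \cdot 1 \cdot \frac{5}{2} = \frac{1}{4} \cdot \frac{5}{2} = \frac{5}{8}$)
$\frac{K + q{\left(-209,88 \right)}}{-39963 - 903} = \frac{42264 + \frac{5}{8}}{-39963 - 903} = \frac{338117}{8 \left(-40866\right)} = \frac{338117}{8} \left(- \frac{1}{40866}\right) = - \frac{338117}{326928}$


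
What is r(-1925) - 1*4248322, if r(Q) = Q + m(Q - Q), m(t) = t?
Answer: -4250247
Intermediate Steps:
r(Q) = Q (r(Q) = Q + (Q - Q) = Q + 0 = Q)
r(-1925) - 1*4248322 = -1925 - 1*4248322 = -1925 - 4248322 = -4250247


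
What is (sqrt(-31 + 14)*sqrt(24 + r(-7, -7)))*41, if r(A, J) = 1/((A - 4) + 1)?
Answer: 41*I*sqrt(40630)/10 ≈ 826.43*I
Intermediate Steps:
r(A, J) = 1/(-3 + A) (r(A, J) = 1/((-4 + A) + 1) = 1/(-3 + A))
(sqrt(-31 + 14)*sqrt(24 + r(-7, -7)))*41 = (sqrt(-31 + 14)*sqrt(24 + 1/(-3 - 7)))*41 = (sqrt(-17)*sqrt(24 + 1/(-10)))*41 = ((I*sqrt(17))*sqrt(24 - 1/10))*41 = ((I*sqrt(17))*sqrt(239/10))*41 = ((I*sqrt(17))*(sqrt(2390)/10))*41 = (I*sqrt(40630)/10)*41 = 41*I*sqrt(40630)/10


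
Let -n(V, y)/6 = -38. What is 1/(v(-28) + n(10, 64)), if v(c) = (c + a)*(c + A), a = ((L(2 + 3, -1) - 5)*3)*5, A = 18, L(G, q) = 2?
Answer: 1/958 ≈ 0.0010438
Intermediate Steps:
n(V, y) = 228 (n(V, y) = -6*(-38) = 228)
a = -45 (a = ((2 - 5)*3)*5 = -3*3*5 = -9*5 = -45)
v(c) = (-45 + c)*(18 + c) (v(c) = (c - 45)*(c + 18) = (-45 + c)*(18 + c))
1/(v(-28) + n(10, 64)) = 1/((-810 + (-28)**2 - 27*(-28)) + 228) = 1/((-810 + 784 + 756) + 228) = 1/(730 + 228) = 1/958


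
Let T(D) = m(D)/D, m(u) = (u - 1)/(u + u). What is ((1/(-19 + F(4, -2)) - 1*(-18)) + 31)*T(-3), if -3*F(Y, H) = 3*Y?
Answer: -2252/207 ≈ -10.879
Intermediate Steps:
F(Y, H) = -Y
m(u) = (-1 + u)/(2*u) (m(u) = (-1 + u)/((2*u)) = (-1 + u)*(1/(2*u)) = (-1 + u)/(2*u))
T(D) = (-1 + D)/(2*D²) (T(D) = ((-1 + D)/(2*D))/D = (-1 + D)/(2*D²))
((1/(-19 + F(4, -2)) - 1*(-18)) + 31)*T(-3) = ((1/(-19 - 1*4) - 1*(-18)) + 31)*((½)*(-1 - 3)/(-3)²) = ((1/(-19 - 4) + 18) + 31)*((½)*(⅑)*(-4)) = ((1/(-23) + 18) + 31)*(-2/9) = ((-1/23 + 18) + 31)*(-2/9) = (413/23 + 31)*(-2/9) = (1126/23)*(-2/9) = -2252/207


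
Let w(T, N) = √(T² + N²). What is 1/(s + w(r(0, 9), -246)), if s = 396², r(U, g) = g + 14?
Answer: 156816/24591196811 - √61045/24591196811 ≈ 6.3669e-6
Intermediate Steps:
r(U, g) = 14 + g
w(T, N) = √(N² + T²)
s = 156816
1/(s + w(r(0, 9), -246)) = 1/(156816 + √((-246)² + (14 + 9)²)) = 1/(156816 + √(60516 + 23²)) = 1/(156816 + √(60516 + 529)) = 1/(156816 + √61045)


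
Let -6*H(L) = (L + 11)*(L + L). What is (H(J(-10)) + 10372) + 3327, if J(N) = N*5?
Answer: 13049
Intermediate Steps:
J(N) = 5*N
H(L) = -L*(11 + L)/3 (H(L) = -(L + 11)*(L + L)/6 = -(11 + L)*2*L/6 = -L*(11 + L)/3)
(H(J(-10)) + 10372) + 3327 = (-5*(-10)*(11 + 5*(-10))/3 + 10372) + 3327 = (-⅓*(-50)*(11 - 50) + 10372) + 3327 = (-⅓*(-50)*(-39) + 10372) + 3327 = (-650 + 10372) + 3327 = 9722 + 3327 = 13049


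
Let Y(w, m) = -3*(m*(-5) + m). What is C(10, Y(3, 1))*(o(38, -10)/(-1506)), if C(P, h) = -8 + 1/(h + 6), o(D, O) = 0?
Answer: 0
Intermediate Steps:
Y(w, m) = 12*m (Y(w, m) = -3*(-5*m + m) = -(-12)*m = 12*m)
C(P, h) = -8 + 1/(6 + h)
C(10, Y(3, 1))*(o(38, -10)/(-1506)) = ((-47 - 96)/(6 + 12*1))*(0/(-1506)) = ((-47 - 8*12)/(6 + 12))*(0*(-1/1506)) = ((-47 - 96)/18)*0 = ((1/18)*(-143))*0 = -143/18*0 = 0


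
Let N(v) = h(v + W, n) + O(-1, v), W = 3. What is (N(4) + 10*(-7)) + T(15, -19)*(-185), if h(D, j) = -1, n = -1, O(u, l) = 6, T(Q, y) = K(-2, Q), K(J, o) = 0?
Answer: -65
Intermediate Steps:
T(Q, y) = 0
N(v) = 5 (N(v) = -1 + 6 = 5)
(N(4) + 10*(-7)) + T(15, -19)*(-185) = (5 + 10*(-7)) + 0*(-185) = (5 - 70) + 0 = -65 + 0 = -65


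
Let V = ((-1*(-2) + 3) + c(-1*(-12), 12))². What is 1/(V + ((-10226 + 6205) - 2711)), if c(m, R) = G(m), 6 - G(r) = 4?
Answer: -1/6683 ≈ -0.00014963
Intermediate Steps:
G(r) = 2 (G(r) = 6 - 1*4 = 6 - 4 = 2)
c(m, R) = 2
V = 49 (V = ((-1*(-2) + 3) + 2)² = ((2 + 3) + 2)² = (5 + 2)² = 7² = 49)
1/(V + ((-10226 + 6205) - 2711)) = 1/(49 + ((-10226 + 6205) - 2711)) = 1/(49 + (-4021 - 2711)) = 1/(49 - 6732) = 1/(-6683) = -1/6683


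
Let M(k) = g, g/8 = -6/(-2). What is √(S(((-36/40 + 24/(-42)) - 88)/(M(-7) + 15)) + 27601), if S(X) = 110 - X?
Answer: √206544409890/2730 ≈ 166.47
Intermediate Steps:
g = 24 (g = 8*(-6/(-2)) = 8*(-6*(-½)) = 8*3 = 24)
M(k) = 24
√(S(((-36/40 + 24/(-42)) - 88)/(M(-7) + 15)) + 27601) = √((110 - ((-36/40 + 24/(-42)) - 88)/(24 + 15)) + 27601) = √((110 - ((-36*1/40 + 24*(-1/42)) - 88)/39) + 27601) = √((110 - ((-9/10 - 4/7) - 88)/39) + 27601) = √((110 - (-103/70 - 88)/39) + 27601) = √((110 - (-6263)/(70*39)) + 27601) = √((110 - 1*(-6263/2730)) + 27601) = √((110 + 6263/2730) + 27601) = √(306563/2730 + 27601) = √(75657293/2730) = √206544409890/2730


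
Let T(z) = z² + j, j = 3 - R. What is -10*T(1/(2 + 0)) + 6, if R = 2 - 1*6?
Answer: -133/2 ≈ -66.500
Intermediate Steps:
R = -4 (R = 2 - 6 = -4)
j = 7 (j = 3 - 1*(-4) = 3 + 4 = 7)
T(z) = 7 + z² (T(z) = z² + 7 = 7 + z²)
-10*T(1/(2 + 0)) + 6 = -10*(7 + (1/(2 + 0))²) + 6 = -10*(7 + (1/2)²) + 6 = -10*(7 + (½)²) + 6 = -10*(7 + ¼) + 6 = -10*29/4 + 6 = -145/2 + 6 = -133/2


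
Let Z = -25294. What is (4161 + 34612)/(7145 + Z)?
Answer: -38773/18149 ≈ -2.1364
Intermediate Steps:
(4161 + 34612)/(7145 + Z) = (4161 + 34612)/(7145 - 25294) = 38773/(-18149) = 38773*(-1/18149) = -38773/18149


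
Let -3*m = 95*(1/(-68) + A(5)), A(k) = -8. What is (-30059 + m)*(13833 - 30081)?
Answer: 8232673394/17 ≈ 4.8427e+8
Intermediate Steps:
m = 51775/204 (m = -95*(1/(-68) - 8)/3 = -95*(-1/68 - 8)/3 = -95*(-545)/(3*68) = -1/3*(-51775/68) = 51775/204 ≈ 253.80)
(-30059 + m)*(13833 - 30081) = (-30059 + 51775/204)*(13833 - 30081) = -6080261/204*(-16248) = 8232673394/17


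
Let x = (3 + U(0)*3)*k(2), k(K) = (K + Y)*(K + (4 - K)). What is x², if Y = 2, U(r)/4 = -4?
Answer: 518400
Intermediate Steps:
U(r) = -16 (U(r) = 4*(-4) = -16)
k(K) = 8 + 4*K (k(K) = (K + 2)*(K + (4 - K)) = (2 + K)*4 = 8 + 4*K)
x = -720 (x = (3 - 16*3)*(8 + 4*2) = (3 - 48)*(8 + 8) = -45*16 = -720)
x² = (-720)² = 518400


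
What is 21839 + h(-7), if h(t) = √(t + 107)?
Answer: 21849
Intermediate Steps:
h(t) = √(107 + t)
21839 + h(-7) = 21839 + √(107 - 7) = 21839 + √100 = 21839 + 10 = 21849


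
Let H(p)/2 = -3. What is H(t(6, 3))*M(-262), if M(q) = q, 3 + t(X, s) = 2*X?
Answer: 1572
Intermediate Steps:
t(X, s) = -3 + 2*X
H(p) = -6 (H(p) = 2*(-3) = -6)
H(t(6, 3))*M(-262) = -6*(-262) = 1572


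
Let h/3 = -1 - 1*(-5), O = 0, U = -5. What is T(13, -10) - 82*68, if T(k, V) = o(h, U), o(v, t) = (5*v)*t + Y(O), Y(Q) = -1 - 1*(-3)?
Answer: -5874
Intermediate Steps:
h = 12 (h = 3*(-1 - 1*(-5)) = 3*(-1 + 5) = 3*4 = 12)
Y(Q) = 2 (Y(Q) = -1 + 3 = 2)
o(v, t) = 2 + 5*t*v (o(v, t) = (5*v)*t + 2 = 5*t*v + 2 = 2 + 5*t*v)
T(k, V) = -298 (T(k, V) = 2 + 5*(-5)*12 = 2 - 300 = -298)
T(13, -10) - 82*68 = -298 - 82*68 = -298 - 5576 = -5874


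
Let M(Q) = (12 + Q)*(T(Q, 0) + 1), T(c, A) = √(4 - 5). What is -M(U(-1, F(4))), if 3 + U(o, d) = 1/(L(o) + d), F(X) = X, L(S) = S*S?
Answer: -46/5 - 46*I/5 ≈ -9.2 - 9.2*I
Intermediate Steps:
L(S) = S²
T(c, A) = I (T(c, A) = √(-1) = I)
U(o, d) = -3 + 1/(d + o²) (U(o, d) = -3 + 1/(o² + d) = -3 + 1/(d + o²))
M(Q) = (1 + I)*(12 + Q) (M(Q) = (12 + Q)*(I + 1) = (12 + Q)*(1 + I) = (1 + I)*(12 + Q))
-M(U(-1, F(4))) = -(12 + (1 - 3*4 - 3*(-1)²)/(4 + (-1)²) + 12*I + I*((1 - 3*4 - 3*(-1)²)/(4 + (-1)²))) = -(12 + (1 - 12 - 3*1)/(4 + 1) + 12*I + I*((1 - 12 - 3*1)/(4 + 1))) = -(12 + (1 - 12 - 3)/5 + 12*I + I*((1 - 12 - 3)/5)) = -(12 + (⅕)*(-14) + 12*I + I*((⅕)*(-14))) = -(12 - 14/5 + 12*I + I*(-14/5)) = -(12 - 14/5 + 12*I - 14*I/5) = -(46/5 + 46*I/5) = -46/5 - 46*I/5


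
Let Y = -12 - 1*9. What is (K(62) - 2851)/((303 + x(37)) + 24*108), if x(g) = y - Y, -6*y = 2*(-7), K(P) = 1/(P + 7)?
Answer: -196718/201365 ≈ -0.97692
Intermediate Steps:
Y = -21 (Y = -12 - 9 = -21)
K(P) = 1/(7 + P)
y = 7/3 (y = -(-7)/3 = -1/6*(-14) = 7/3 ≈ 2.3333)
x(g) = 70/3 (x(g) = 7/3 - 1*(-21) = 7/3 + 21 = 70/3)
(K(62) - 2851)/((303 + x(37)) + 24*108) = (1/(7 + 62) - 2851)/((303 + 70/3) + 24*108) = (1/69 - 2851)/(979/3 + 2592) = (1/69 - 2851)/(8755/3) = -196718/69*3/8755 = -196718/201365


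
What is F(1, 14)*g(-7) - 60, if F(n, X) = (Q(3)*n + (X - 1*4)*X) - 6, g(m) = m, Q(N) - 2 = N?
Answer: -1033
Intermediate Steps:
Q(N) = 2 + N
F(n, X) = -6 + 5*n + X*(-4 + X) (F(n, X) = ((2 + 3)*n + (X - 1*4)*X) - 6 = (5*n + (X - 4)*X) - 6 = (5*n + (-4 + X)*X) - 6 = (5*n + X*(-4 + X)) - 6 = -6 + 5*n + X*(-4 + X))
F(1, 14)*g(-7) - 60 = (-6 + 14² - 4*14 + 5*1)*(-7) - 60 = (-6 + 196 - 56 + 5)*(-7) - 60 = 139*(-7) - 60 = -973 - 60 = -1033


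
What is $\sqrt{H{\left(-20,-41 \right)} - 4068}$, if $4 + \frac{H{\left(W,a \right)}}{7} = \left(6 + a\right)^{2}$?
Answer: $\sqrt{4479} \approx 66.925$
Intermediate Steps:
$H{\left(W,a \right)} = -28 + 7 \left(6 + a\right)^{2}$
$\sqrt{H{\left(-20,-41 \right)} - 4068} = \sqrt{\left(-28 + 7 \left(6 - 41\right)^{2}\right) - 4068} = \sqrt{\left(-28 + 7 \left(-35\right)^{2}\right) - 4068} = \sqrt{\left(-28 + 7 \cdot 1225\right) - 4068} = \sqrt{\left(-28 + 8575\right) - 4068} = \sqrt{8547 - 4068} = \sqrt{4479}$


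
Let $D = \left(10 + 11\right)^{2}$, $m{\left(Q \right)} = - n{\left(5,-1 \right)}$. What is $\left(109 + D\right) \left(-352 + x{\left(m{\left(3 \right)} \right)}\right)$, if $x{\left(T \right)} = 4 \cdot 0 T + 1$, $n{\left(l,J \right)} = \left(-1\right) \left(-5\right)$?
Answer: $-193050$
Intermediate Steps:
$n{\left(l,J \right)} = 5$
$m{\left(Q \right)} = -5$ ($m{\left(Q \right)} = \left(-1\right) 5 = -5$)
$x{\left(T \right)} = 1$ ($x{\left(T \right)} = 4 \cdot 0 + 1 = 0 + 1 = 1$)
$D = 441$ ($D = 21^{2} = 441$)
$\left(109 + D\right) \left(-352 + x{\left(m{\left(3 \right)} \right)}\right) = \left(109 + 441\right) \left(-352 + 1\right) = 550 \left(-351\right) = -193050$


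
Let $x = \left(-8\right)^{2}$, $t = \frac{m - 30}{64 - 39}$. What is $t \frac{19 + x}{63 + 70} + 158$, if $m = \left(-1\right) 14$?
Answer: $\frac{521698}{3325} \approx 156.9$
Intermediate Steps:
$m = -14$
$t = - \frac{44}{25}$ ($t = \frac{-14 - 30}{64 - 39} = - \frac{44}{25} \approx -1.76$)
$x = 64$
$t \frac{19 + x}{63 + 70} + 158 = - \frac{44 \frac{19 + 64}{63 + 70}}{25} + 158 = - \frac{44 \cdot \frac{83}{133}}{25} + 158 = - \frac{44 \cdot 83 \cdot \frac{1}{133}}{25} + 158 = \left(- \frac{44}{25}\right) \frac{83}{133} + 158 = - \frac{3652}{3325} + 158 = \frac{521698}{3325}$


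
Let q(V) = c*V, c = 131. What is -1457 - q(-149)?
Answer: 18062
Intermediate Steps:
q(V) = 131*V
-1457 - q(-149) = -1457 - 131*(-149) = -1457 - 1*(-19519) = -1457 + 19519 = 18062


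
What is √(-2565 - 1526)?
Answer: I*√4091 ≈ 63.961*I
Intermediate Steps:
√(-2565 - 1526) = √(-4091) = I*√4091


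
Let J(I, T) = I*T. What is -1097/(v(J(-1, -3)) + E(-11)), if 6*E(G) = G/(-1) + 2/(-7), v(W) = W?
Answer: -15358/67 ≈ -229.22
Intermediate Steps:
E(G) = -1/21 - G/6 (E(G) = (G/(-1) + 2/(-7))/6 = (G*(-1) + 2*(-⅐))/6 = (-G - 2/7)/6 = (-2/7 - G)/6 = -1/21 - G/6)
-1097/(v(J(-1, -3)) + E(-11)) = -1097/(-1*(-3) + (-1/21 - ⅙*(-11))) = -1097/(3 + (-1/21 + 11/6)) = -1097/(3 + 25/14) = -1097/(67/14) = (14/67)*(-1097) = -15358/67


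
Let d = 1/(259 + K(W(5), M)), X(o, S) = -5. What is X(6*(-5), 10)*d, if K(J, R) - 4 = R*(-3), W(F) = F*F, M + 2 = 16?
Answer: -5/221 ≈ -0.022624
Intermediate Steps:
M = 14 (M = -2 + 16 = 14)
W(F) = F**2
K(J, R) = 4 - 3*R (K(J, R) = 4 + R*(-3) = 4 - 3*R)
d = 1/221 (d = 1/(259 + (4 - 3*14)) = 1/(259 + (4 - 42)) = 1/(259 - 38) = 1/221 ≈ 0.0045249)
X(6*(-5), 10)*d = -5*1/221 = -5/221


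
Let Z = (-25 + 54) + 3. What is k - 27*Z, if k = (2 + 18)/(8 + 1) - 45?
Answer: -8161/9 ≈ -906.78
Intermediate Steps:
Z = 32 (Z = 29 + 3 = 32)
k = -385/9 (k = 20/9 - 45 = -385/9 ≈ -42.778)
k - 27*Z = -385/9 - 27*32 = -385/9 - 864 = -8161/9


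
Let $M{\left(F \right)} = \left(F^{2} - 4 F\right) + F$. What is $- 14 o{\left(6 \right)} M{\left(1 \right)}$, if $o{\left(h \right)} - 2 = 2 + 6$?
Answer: $280$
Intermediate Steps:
$o{\left(h \right)} = 10$ ($o{\left(h \right)} = 2 + \left(2 + 6\right) = 2 + 8 = 10$)
$M{\left(F \right)} = F^{2} - 3 F$
$- 14 o{\left(6 \right)} M{\left(1 \right)} = \left(-14\right) 10 \cdot 1 \left(-3 + 1\right) = - 140 \cdot 1 \left(-2\right) = \left(-140\right) \left(-2\right) = 280$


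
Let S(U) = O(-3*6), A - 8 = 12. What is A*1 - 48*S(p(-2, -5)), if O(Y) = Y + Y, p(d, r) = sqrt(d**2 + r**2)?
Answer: 1748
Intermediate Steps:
A = 20 (A = 8 + 12 = 20)
O(Y) = 2*Y
S(U) = -36 (S(U) = 2*(-3*6) = 2*(-18) = -36)
A*1 - 48*S(p(-2, -5)) = 20*1 - 48*(-36) = 20 + 1728 = 1748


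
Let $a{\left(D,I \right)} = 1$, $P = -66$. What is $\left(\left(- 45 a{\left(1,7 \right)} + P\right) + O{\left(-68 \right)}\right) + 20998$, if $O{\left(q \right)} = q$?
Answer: $20819$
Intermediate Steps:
$\left(\left(- 45 a{\left(1,7 \right)} + P\right) + O{\left(-68 \right)}\right) + 20998 = \left(\left(\left(-45\right) 1 - 66\right) - 68\right) + 20998 = \left(\left(-45 - 66\right) - 68\right) + 20998 = \left(-111 - 68\right) + 20998 = -179 + 20998 = 20819$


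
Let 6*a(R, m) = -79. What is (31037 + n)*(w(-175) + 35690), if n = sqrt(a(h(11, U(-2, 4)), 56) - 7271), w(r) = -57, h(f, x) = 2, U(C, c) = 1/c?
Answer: 1105941421 + 35633*I*sqrt(262230)/6 ≈ 1.1059e+9 + 3.0412e+6*I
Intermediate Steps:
a(R, m) = -79/6 (a(R, m) = (1/6)*(-79) = -79/6)
n = I*sqrt(262230)/6 (n = sqrt(-79/6 - 7271) = sqrt(-43705/6) = I*sqrt(262230)/6 ≈ 85.347*I)
(31037 + n)*(w(-175) + 35690) = (31037 + I*sqrt(262230)/6)*(-57 + 35690) = (31037 + I*sqrt(262230)/6)*35633 = 1105941421 + 35633*I*sqrt(262230)/6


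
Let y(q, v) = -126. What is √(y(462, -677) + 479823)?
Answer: √479697 ≈ 692.60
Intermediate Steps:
√(y(462, -677) + 479823) = √(-126 + 479823) = √479697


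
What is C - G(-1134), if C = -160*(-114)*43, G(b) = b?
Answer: 785454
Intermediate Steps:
C = 784320 (C = 18240*43 = 784320)
C - G(-1134) = 784320 - 1*(-1134) = 784320 + 1134 = 785454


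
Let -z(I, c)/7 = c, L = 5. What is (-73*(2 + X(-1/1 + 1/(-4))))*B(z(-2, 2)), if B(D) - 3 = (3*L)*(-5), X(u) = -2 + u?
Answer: -6570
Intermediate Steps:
z(I, c) = -7*c
B(D) = -72 (B(D) = 3 + (3*5)*(-5) = 3 + 15*(-5) = 3 - 75 = -72)
(-73*(2 + X(-1/1 + 1/(-4))))*B(z(-2, 2)) = -73*(2 + (-2 + (-1/1 + 1/(-4))))*(-72) = -73*(2 + (-2 + (-1*1 + 1*(-¼))))*(-72) = -73*(2 + (-2 + (-1 - ¼)))*(-72) = -73*(2 + (-2 - 5/4))*(-72) = -73*(2 - 13/4)*(-72) = -73*(-5/4)*(-72) = (365/4)*(-72) = -6570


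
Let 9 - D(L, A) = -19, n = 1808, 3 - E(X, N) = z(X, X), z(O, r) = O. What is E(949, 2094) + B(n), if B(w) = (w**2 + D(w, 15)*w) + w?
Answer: 3320350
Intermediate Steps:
E(X, N) = 3 - X
D(L, A) = 28 (D(L, A) = 9 - 1*(-19) = 9 + 19 = 28)
B(w) = w**2 + 29*w (B(w) = (w**2 + 28*w) + w = w**2 + 29*w)
E(949, 2094) + B(n) = (3 - 1*949) + 1808*(29 + 1808) = (3 - 949) + 1808*1837 = -946 + 3321296 = 3320350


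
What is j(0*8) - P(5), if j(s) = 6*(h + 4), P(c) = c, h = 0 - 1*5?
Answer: -11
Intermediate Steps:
h = -5 (h = 0 - 5 = -5)
j(s) = -6 (j(s) = 6*(-5 + 4) = 6*(-1) = -6)
j(0*8) - P(5) = -6 - 1*5 = -6 - 5 = -11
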